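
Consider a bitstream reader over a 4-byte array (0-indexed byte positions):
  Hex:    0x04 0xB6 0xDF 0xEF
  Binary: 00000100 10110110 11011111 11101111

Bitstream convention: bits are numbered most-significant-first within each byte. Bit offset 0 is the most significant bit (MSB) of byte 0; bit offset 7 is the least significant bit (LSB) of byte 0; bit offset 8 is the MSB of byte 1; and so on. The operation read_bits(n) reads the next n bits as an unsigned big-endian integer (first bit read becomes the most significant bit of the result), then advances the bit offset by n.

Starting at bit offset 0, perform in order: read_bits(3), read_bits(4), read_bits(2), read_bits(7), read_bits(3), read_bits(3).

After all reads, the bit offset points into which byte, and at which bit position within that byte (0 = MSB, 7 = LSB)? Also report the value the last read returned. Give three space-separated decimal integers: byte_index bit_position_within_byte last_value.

Read 1: bits[0:3] width=3 -> value=0 (bin 000); offset now 3 = byte 0 bit 3; 29 bits remain
Read 2: bits[3:7] width=4 -> value=2 (bin 0010); offset now 7 = byte 0 bit 7; 25 bits remain
Read 3: bits[7:9] width=2 -> value=1 (bin 01); offset now 9 = byte 1 bit 1; 23 bits remain
Read 4: bits[9:16] width=7 -> value=54 (bin 0110110); offset now 16 = byte 2 bit 0; 16 bits remain
Read 5: bits[16:19] width=3 -> value=6 (bin 110); offset now 19 = byte 2 bit 3; 13 bits remain
Read 6: bits[19:22] width=3 -> value=7 (bin 111); offset now 22 = byte 2 bit 6; 10 bits remain

Answer: 2 6 7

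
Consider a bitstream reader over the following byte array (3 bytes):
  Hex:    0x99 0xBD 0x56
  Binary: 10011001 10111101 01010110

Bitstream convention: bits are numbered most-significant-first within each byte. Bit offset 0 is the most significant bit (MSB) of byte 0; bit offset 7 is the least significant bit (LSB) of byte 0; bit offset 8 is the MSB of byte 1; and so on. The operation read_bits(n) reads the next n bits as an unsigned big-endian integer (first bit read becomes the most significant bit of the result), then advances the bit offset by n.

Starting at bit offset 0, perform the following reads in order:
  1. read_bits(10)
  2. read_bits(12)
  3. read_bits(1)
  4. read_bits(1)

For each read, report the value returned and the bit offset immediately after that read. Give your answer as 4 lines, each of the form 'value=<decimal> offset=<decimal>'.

Answer: value=614 offset=10
value=3925 offset=22
value=1 offset=23
value=0 offset=24

Derivation:
Read 1: bits[0:10] width=10 -> value=614 (bin 1001100110); offset now 10 = byte 1 bit 2; 14 bits remain
Read 2: bits[10:22] width=12 -> value=3925 (bin 111101010101); offset now 22 = byte 2 bit 6; 2 bits remain
Read 3: bits[22:23] width=1 -> value=1 (bin 1); offset now 23 = byte 2 bit 7; 1 bits remain
Read 4: bits[23:24] width=1 -> value=0 (bin 0); offset now 24 = byte 3 bit 0; 0 bits remain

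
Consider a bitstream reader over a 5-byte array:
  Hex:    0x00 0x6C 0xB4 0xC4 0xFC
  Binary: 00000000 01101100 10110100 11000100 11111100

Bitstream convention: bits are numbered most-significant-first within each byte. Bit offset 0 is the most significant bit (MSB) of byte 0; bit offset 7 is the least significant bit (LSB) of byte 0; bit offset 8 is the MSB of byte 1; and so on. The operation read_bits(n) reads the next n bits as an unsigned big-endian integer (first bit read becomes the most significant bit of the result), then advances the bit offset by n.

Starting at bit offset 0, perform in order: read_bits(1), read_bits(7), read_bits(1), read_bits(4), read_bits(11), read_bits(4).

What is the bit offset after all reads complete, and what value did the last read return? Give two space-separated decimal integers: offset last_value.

Read 1: bits[0:1] width=1 -> value=0 (bin 0); offset now 1 = byte 0 bit 1; 39 bits remain
Read 2: bits[1:8] width=7 -> value=0 (bin 0000000); offset now 8 = byte 1 bit 0; 32 bits remain
Read 3: bits[8:9] width=1 -> value=0 (bin 0); offset now 9 = byte 1 bit 1; 31 bits remain
Read 4: bits[9:13] width=4 -> value=13 (bin 1101); offset now 13 = byte 1 bit 5; 27 bits remain
Read 5: bits[13:24] width=11 -> value=1204 (bin 10010110100); offset now 24 = byte 3 bit 0; 16 bits remain
Read 6: bits[24:28] width=4 -> value=12 (bin 1100); offset now 28 = byte 3 bit 4; 12 bits remain

Answer: 28 12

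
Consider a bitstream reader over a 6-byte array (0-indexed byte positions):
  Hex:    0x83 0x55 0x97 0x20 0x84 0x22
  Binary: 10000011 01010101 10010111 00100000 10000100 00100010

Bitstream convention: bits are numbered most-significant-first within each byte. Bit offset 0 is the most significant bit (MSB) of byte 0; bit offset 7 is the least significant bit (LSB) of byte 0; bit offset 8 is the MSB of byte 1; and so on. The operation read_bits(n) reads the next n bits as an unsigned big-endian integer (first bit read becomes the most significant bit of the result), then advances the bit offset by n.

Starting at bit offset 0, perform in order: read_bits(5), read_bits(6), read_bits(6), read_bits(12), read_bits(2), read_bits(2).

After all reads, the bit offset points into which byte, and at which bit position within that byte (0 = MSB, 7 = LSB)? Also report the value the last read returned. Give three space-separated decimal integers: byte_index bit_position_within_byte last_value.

Read 1: bits[0:5] width=5 -> value=16 (bin 10000); offset now 5 = byte 0 bit 5; 43 bits remain
Read 2: bits[5:11] width=6 -> value=26 (bin 011010); offset now 11 = byte 1 bit 3; 37 bits remain
Read 3: bits[11:17] width=6 -> value=43 (bin 101011); offset now 17 = byte 2 bit 1; 31 bits remain
Read 4: bits[17:29] width=12 -> value=740 (bin 001011100100); offset now 29 = byte 3 bit 5; 19 bits remain
Read 5: bits[29:31] width=2 -> value=0 (bin 00); offset now 31 = byte 3 bit 7; 17 bits remain
Read 6: bits[31:33] width=2 -> value=1 (bin 01); offset now 33 = byte 4 bit 1; 15 bits remain

Answer: 4 1 1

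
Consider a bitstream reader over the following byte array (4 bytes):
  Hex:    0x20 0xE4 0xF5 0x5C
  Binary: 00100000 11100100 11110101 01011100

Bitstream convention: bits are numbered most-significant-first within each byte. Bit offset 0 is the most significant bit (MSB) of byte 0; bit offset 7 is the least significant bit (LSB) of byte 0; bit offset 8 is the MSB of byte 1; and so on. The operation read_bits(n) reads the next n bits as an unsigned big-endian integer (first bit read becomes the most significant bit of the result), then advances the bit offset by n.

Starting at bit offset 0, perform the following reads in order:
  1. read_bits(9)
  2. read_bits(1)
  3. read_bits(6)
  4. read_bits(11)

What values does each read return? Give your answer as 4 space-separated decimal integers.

Answer: 65 1 36 1962

Derivation:
Read 1: bits[0:9] width=9 -> value=65 (bin 001000001); offset now 9 = byte 1 bit 1; 23 bits remain
Read 2: bits[9:10] width=1 -> value=1 (bin 1); offset now 10 = byte 1 bit 2; 22 bits remain
Read 3: bits[10:16] width=6 -> value=36 (bin 100100); offset now 16 = byte 2 bit 0; 16 bits remain
Read 4: bits[16:27] width=11 -> value=1962 (bin 11110101010); offset now 27 = byte 3 bit 3; 5 bits remain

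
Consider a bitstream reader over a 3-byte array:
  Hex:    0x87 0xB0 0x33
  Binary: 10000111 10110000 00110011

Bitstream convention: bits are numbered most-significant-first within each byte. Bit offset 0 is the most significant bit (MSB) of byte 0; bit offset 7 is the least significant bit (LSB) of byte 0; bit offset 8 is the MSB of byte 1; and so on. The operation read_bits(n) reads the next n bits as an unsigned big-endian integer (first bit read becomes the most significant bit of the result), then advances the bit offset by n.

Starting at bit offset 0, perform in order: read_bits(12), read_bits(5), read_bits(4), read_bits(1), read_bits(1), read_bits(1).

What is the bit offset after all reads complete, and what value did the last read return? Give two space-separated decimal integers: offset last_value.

Read 1: bits[0:12] width=12 -> value=2171 (bin 100001111011); offset now 12 = byte 1 bit 4; 12 bits remain
Read 2: bits[12:17] width=5 -> value=0 (bin 00000); offset now 17 = byte 2 bit 1; 7 bits remain
Read 3: bits[17:21] width=4 -> value=6 (bin 0110); offset now 21 = byte 2 bit 5; 3 bits remain
Read 4: bits[21:22] width=1 -> value=0 (bin 0); offset now 22 = byte 2 bit 6; 2 bits remain
Read 5: bits[22:23] width=1 -> value=1 (bin 1); offset now 23 = byte 2 bit 7; 1 bits remain
Read 6: bits[23:24] width=1 -> value=1 (bin 1); offset now 24 = byte 3 bit 0; 0 bits remain

Answer: 24 1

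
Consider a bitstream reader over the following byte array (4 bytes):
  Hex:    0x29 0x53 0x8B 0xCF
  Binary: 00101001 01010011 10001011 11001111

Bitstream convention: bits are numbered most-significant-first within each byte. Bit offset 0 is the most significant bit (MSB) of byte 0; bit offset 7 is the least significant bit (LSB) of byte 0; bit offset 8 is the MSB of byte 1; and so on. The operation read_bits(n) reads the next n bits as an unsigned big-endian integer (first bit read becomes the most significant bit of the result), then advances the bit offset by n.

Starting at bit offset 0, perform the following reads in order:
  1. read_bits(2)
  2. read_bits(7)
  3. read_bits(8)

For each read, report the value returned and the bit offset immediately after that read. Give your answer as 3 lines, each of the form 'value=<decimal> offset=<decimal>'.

Answer: value=0 offset=2
value=82 offset=9
value=167 offset=17

Derivation:
Read 1: bits[0:2] width=2 -> value=0 (bin 00); offset now 2 = byte 0 bit 2; 30 bits remain
Read 2: bits[2:9] width=7 -> value=82 (bin 1010010); offset now 9 = byte 1 bit 1; 23 bits remain
Read 3: bits[9:17] width=8 -> value=167 (bin 10100111); offset now 17 = byte 2 bit 1; 15 bits remain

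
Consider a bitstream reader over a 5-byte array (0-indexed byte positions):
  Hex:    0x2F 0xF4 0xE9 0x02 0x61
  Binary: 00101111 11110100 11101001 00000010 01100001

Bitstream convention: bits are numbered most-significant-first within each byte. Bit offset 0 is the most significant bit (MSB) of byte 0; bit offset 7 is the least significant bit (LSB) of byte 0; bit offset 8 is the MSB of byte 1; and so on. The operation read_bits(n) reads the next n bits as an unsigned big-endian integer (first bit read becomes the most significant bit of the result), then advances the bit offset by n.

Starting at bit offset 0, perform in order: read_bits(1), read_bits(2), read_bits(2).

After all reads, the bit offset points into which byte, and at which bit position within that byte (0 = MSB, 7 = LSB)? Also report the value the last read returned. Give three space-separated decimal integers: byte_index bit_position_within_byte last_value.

Answer: 0 5 1

Derivation:
Read 1: bits[0:1] width=1 -> value=0 (bin 0); offset now 1 = byte 0 bit 1; 39 bits remain
Read 2: bits[1:3] width=2 -> value=1 (bin 01); offset now 3 = byte 0 bit 3; 37 bits remain
Read 3: bits[3:5] width=2 -> value=1 (bin 01); offset now 5 = byte 0 bit 5; 35 bits remain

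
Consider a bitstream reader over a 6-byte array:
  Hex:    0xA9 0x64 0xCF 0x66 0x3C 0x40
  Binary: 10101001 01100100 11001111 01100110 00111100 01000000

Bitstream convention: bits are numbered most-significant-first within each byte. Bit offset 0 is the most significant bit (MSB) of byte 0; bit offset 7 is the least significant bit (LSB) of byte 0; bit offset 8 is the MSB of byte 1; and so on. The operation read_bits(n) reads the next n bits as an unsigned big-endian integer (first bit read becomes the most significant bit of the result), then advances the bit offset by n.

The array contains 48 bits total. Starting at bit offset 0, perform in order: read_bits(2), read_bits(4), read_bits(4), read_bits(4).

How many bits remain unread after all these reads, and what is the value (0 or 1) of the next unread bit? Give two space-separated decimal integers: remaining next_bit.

Answer: 34 0

Derivation:
Read 1: bits[0:2] width=2 -> value=2 (bin 10); offset now 2 = byte 0 bit 2; 46 bits remain
Read 2: bits[2:6] width=4 -> value=10 (bin 1010); offset now 6 = byte 0 bit 6; 42 bits remain
Read 3: bits[6:10] width=4 -> value=5 (bin 0101); offset now 10 = byte 1 bit 2; 38 bits remain
Read 4: bits[10:14] width=4 -> value=9 (bin 1001); offset now 14 = byte 1 bit 6; 34 bits remain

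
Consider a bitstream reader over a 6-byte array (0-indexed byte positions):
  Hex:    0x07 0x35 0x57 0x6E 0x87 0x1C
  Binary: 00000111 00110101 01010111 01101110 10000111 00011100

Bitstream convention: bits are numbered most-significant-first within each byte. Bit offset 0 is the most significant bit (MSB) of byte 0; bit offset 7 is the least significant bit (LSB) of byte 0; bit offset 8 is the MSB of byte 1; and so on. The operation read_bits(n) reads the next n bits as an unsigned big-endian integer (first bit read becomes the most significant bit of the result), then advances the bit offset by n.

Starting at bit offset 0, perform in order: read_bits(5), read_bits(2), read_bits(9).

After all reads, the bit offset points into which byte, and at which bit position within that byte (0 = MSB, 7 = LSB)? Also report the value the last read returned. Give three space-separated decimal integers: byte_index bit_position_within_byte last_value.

Read 1: bits[0:5] width=5 -> value=0 (bin 00000); offset now 5 = byte 0 bit 5; 43 bits remain
Read 2: bits[5:7] width=2 -> value=3 (bin 11); offset now 7 = byte 0 bit 7; 41 bits remain
Read 3: bits[7:16] width=9 -> value=309 (bin 100110101); offset now 16 = byte 2 bit 0; 32 bits remain

Answer: 2 0 309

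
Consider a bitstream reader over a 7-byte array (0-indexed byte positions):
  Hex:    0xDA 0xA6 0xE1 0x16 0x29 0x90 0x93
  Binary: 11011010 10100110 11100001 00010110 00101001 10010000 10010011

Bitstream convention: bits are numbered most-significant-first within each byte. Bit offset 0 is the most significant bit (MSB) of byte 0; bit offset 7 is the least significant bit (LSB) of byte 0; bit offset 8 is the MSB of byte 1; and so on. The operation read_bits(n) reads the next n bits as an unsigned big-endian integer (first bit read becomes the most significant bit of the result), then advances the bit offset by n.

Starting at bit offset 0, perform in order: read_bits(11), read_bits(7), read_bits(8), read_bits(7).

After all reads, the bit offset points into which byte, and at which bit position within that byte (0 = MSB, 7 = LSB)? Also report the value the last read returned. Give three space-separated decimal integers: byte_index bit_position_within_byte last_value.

Read 1: bits[0:11] width=11 -> value=1749 (bin 11011010101); offset now 11 = byte 1 bit 3; 45 bits remain
Read 2: bits[11:18] width=7 -> value=27 (bin 0011011); offset now 18 = byte 2 bit 2; 38 bits remain
Read 3: bits[18:26] width=8 -> value=132 (bin 10000100); offset now 26 = byte 3 bit 2; 30 bits remain
Read 4: bits[26:33] width=7 -> value=44 (bin 0101100); offset now 33 = byte 4 bit 1; 23 bits remain

Answer: 4 1 44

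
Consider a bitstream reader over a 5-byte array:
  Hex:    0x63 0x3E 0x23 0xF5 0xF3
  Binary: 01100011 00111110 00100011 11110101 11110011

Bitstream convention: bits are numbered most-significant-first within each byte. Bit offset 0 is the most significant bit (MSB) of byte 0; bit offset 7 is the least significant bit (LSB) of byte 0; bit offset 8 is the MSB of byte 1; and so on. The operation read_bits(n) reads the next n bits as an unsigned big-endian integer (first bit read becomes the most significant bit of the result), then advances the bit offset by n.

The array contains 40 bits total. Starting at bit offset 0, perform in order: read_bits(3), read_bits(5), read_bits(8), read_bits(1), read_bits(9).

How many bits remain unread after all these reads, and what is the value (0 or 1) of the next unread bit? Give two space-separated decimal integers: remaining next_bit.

Answer: 14 1

Derivation:
Read 1: bits[0:3] width=3 -> value=3 (bin 011); offset now 3 = byte 0 bit 3; 37 bits remain
Read 2: bits[3:8] width=5 -> value=3 (bin 00011); offset now 8 = byte 1 bit 0; 32 bits remain
Read 3: bits[8:16] width=8 -> value=62 (bin 00111110); offset now 16 = byte 2 bit 0; 24 bits remain
Read 4: bits[16:17] width=1 -> value=0 (bin 0); offset now 17 = byte 2 bit 1; 23 bits remain
Read 5: bits[17:26] width=9 -> value=143 (bin 010001111); offset now 26 = byte 3 bit 2; 14 bits remain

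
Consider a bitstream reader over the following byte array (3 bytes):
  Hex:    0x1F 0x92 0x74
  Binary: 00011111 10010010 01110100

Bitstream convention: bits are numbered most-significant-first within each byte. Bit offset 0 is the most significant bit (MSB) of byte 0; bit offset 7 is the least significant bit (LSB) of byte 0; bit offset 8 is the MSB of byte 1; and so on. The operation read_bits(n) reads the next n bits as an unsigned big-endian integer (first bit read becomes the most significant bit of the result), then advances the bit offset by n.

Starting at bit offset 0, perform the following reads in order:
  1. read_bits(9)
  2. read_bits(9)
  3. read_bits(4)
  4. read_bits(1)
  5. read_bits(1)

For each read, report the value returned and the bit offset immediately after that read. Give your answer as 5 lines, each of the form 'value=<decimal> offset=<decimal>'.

Read 1: bits[0:9] width=9 -> value=63 (bin 000111111); offset now 9 = byte 1 bit 1; 15 bits remain
Read 2: bits[9:18] width=9 -> value=73 (bin 001001001); offset now 18 = byte 2 bit 2; 6 bits remain
Read 3: bits[18:22] width=4 -> value=13 (bin 1101); offset now 22 = byte 2 bit 6; 2 bits remain
Read 4: bits[22:23] width=1 -> value=0 (bin 0); offset now 23 = byte 2 bit 7; 1 bits remain
Read 5: bits[23:24] width=1 -> value=0 (bin 0); offset now 24 = byte 3 bit 0; 0 bits remain

Answer: value=63 offset=9
value=73 offset=18
value=13 offset=22
value=0 offset=23
value=0 offset=24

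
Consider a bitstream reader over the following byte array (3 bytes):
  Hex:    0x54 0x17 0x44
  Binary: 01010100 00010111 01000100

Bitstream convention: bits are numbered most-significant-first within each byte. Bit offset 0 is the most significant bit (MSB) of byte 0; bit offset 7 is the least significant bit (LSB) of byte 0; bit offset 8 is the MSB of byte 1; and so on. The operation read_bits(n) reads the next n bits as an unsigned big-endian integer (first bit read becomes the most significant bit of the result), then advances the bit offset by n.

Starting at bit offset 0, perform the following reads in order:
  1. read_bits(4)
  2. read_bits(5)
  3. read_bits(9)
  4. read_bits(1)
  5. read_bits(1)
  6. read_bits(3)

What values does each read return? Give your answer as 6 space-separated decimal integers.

Read 1: bits[0:4] width=4 -> value=5 (bin 0101); offset now 4 = byte 0 bit 4; 20 bits remain
Read 2: bits[4:9] width=5 -> value=8 (bin 01000); offset now 9 = byte 1 bit 1; 15 bits remain
Read 3: bits[9:18] width=9 -> value=93 (bin 001011101); offset now 18 = byte 2 bit 2; 6 bits remain
Read 4: bits[18:19] width=1 -> value=0 (bin 0); offset now 19 = byte 2 bit 3; 5 bits remain
Read 5: bits[19:20] width=1 -> value=0 (bin 0); offset now 20 = byte 2 bit 4; 4 bits remain
Read 6: bits[20:23] width=3 -> value=2 (bin 010); offset now 23 = byte 2 bit 7; 1 bits remain

Answer: 5 8 93 0 0 2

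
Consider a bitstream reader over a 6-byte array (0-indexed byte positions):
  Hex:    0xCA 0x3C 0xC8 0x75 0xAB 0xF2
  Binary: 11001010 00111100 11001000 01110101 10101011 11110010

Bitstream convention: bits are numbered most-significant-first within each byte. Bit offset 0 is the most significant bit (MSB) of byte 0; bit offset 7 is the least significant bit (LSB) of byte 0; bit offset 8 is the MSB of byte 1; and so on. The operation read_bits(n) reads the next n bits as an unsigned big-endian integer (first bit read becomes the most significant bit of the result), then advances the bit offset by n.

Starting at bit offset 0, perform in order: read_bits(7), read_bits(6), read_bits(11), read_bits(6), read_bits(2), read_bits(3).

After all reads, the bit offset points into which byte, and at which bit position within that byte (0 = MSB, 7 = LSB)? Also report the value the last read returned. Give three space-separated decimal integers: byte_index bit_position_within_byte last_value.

Read 1: bits[0:7] width=7 -> value=101 (bin 1100101); offset now 7 = byte 0 bit 7; 41 bits remain
Read 2: bits[7:13] width=6 -> value=7 (bin 000111); offset now 13 = byte 1 bit 5; 35 bits remain
Read 3: bits[13:24] width=11 -> value=1224 (bin 10011001000); offset now 24 = byte 3 bit 0; 24 bits remain
Read 4: bits[24:30] width=6 -> value=29 (bin 011101); offset now 30 = byte 3 bit 6; 18 bits remain
Read 5: bits[30:32] width=2 -> value=1 (bin 01); offset now 32 = byte 4 bit 0; 16 bits remain
Read 6: bits[32:35] width=3 -> value=5 (bin 101); offset now 35 = byte 4 bit 3; 13 bits remain

Answer: 4 3 5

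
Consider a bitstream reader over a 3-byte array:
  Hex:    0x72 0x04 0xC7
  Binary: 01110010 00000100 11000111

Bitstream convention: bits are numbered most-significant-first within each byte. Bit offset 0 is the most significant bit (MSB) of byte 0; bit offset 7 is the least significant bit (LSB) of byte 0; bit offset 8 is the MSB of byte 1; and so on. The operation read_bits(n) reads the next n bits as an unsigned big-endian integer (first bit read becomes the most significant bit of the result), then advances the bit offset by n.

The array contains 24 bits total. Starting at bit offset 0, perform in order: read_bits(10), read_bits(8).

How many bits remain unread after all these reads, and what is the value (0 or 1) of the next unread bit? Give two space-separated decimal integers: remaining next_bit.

Read 1: bits[0:10] width=10 -> value=456 (bin 0111001000); offset now 10 = byte 1 bit 2; 14 bits remain
Read 2: bits[10:18] width=8 -> value=19 (bin 00010011); offset now 18 = byte 2 bit 2; 6 bits remain

Answer: 6 0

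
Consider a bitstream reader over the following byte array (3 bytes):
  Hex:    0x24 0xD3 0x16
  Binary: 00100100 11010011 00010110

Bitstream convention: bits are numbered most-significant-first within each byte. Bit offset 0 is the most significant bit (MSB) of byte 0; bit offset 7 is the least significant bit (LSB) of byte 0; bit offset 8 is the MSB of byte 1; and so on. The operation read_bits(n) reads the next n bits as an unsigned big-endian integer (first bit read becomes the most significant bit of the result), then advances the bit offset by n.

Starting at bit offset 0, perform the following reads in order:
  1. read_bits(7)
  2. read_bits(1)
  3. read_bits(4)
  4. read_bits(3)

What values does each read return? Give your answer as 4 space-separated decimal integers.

Answer: 18 0 13 1

Derivation:
Read 1: bits[0:7] width=7 -> value=18 (bin 0010010); offset now 7 = byte 0 bit 7; 17 bits remain
Read 2: bits[7:8] width=1 -> value=0 (bin 0); offset now 8 = byte 1 bit 0; 16 bits remain
Read 3: bits[8:12] width=4 -> value=13 (bin 1101); offset now 12 = byte 1 bit 4; 12 bits remain
Read 4: bits[12:15] width=3 -> value=1 (bin 001); offset now 15 = byte 1 bit 7; 9 bits remain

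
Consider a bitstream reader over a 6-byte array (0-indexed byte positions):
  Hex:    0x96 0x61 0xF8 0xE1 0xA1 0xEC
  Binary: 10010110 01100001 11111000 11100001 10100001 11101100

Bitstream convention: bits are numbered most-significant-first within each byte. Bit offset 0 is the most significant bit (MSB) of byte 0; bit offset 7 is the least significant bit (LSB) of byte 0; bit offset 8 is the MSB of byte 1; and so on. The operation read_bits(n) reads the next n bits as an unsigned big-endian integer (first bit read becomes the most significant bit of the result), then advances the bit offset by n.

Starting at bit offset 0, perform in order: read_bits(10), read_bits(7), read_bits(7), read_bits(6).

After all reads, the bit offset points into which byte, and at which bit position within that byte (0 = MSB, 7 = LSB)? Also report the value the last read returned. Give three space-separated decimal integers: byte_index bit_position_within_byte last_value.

Read 1: bits[0:10] width=10 -> value=601 (bin 1001011001); offset now 10 = byte 1 bit 2; 38 bits remain
Read 2: bits[10:17] width=7 -> value=67 (bin 1000011); offset now 17 = byte 2 bit 1; 31 bits remain
Read 3: bits[17:24] width=7 -> value=120 (bin 1111000); offset now 24 = byte 3 bit 0; 24 bits remain
Read 4: bits[24:30] width=6 -> value=56 (bin 111000); offset now 30 = byte 3 bit 6; 18 bits remain

Answer: 3 6 56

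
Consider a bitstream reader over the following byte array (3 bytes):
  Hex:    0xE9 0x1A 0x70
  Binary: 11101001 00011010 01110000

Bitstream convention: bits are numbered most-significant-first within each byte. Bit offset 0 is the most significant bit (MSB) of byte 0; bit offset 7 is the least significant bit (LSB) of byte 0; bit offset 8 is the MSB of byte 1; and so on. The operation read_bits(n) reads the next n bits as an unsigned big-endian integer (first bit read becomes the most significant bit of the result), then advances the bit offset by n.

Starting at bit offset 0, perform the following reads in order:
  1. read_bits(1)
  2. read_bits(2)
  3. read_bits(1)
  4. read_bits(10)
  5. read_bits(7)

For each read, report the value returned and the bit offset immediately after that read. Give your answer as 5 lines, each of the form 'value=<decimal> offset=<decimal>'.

Read 1: bits[0:1] width=1 -> value=1 (bin 1); offset now 1 = byte 0 bit 1; 23 bits remain
Read 2: bits[1:3] width=2 -> value=3 (bin 11); offset now 3 = byte 0 bit 3; 21 bits remain
Read 3: bits[3:4] width=1 -> value=0 (bin 0); offset now 4 = byte 0 bit 4; 20 bits remain
Read 4: bits[4:14] width=10 -> value=582 (bin 1001000110); offset now 14 = byte 1 bit 6; 10 bits remain
Read 5: bits[14:21] width=7 -> value=78 (bin 1001110); offset now 21 = byte 2 bit 5; 3 bits remain

Answer: value=1 offset=1
value=3 offset=3
value=0 offset=4
value=582 offset=14
value=78 offset=21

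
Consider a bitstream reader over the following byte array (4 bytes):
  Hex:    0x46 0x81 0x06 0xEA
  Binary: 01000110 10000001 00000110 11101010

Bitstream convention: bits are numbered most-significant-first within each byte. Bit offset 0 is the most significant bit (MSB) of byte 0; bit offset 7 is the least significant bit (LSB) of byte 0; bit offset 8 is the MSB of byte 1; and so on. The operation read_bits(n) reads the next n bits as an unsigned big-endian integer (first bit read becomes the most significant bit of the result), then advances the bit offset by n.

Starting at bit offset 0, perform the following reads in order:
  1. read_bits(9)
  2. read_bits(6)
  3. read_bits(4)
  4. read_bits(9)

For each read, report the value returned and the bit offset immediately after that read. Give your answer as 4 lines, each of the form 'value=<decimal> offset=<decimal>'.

Answer: value=141 offset=9
value=0 offset=15
value=8 offset=19
value=110 offset=28

Derivation:
Read 1: bits[0:9] width=9 -> value=141 (bin 010001101); offset now 9 = byte 1 bit 1; 23 bits remain
Read 2: bits[9:15] width=6 -> value=0 (bin 000000); offset now 15 = byte 1 bit 7; 17 bits remain
Read 3: bits[15:19] width=4 -> value=8 (bin 1000); offset now 19 = byte 2 bit 3; 13 bits remain
Read 4: bits[19:28] width=9 -> value=110 (bin 001101110); offset now 28 = byte 3 bit 4; 4 bits remain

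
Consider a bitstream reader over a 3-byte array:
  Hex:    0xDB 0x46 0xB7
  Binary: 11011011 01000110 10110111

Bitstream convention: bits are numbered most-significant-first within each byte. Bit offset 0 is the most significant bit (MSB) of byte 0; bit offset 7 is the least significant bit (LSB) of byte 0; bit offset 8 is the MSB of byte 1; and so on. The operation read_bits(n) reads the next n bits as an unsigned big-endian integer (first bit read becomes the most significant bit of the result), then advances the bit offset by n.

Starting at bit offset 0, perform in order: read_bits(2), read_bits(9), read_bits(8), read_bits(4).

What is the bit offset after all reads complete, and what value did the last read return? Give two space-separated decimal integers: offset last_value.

Answer: 23 11

Derivation:
Read 1: bits[0:2] width=2 -> value=3 (bin 11); offset now 2 = byte 0 bit 2; 22 bits remain
Read 2: bits[2:11] width=9 -> value=218 (bin 011011010); offset now 11 = byte 1 bit 3; 13 bits remain
Read 3: bits[11:19] width=8 -> value=53 (bin 00110101); offset now 19 = byte 2 bit 3; 5 bits remain
Read 4: bits[19:23] width=4 -> value=11 (bin 1011); offset now 23 = byte 2 bit 7; 1 bits remain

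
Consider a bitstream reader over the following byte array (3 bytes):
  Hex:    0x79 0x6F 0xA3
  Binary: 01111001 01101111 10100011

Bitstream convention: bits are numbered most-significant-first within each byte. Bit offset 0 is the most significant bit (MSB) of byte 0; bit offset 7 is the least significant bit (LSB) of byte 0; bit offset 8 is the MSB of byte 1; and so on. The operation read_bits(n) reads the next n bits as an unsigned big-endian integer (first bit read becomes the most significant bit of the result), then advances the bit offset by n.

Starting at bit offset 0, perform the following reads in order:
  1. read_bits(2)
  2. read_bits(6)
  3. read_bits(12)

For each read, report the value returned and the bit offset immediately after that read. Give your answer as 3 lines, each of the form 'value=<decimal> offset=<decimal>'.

Read 1: bits[0:2] width=2 -> value=1 (bin 01); offset now 2 = byte 0 bit 2; 22 bits remain
Read 2: bits[2:8] width=6 -> value=57 (bin 111001); offset now 8 = byte 1 bit 0; 16 bits remain
Read 3: bits[8:20] width=12 -> value=1786 (bin 011011111010); offset now 20 = byte 2 bit 4; 4 bits remain

Answer: value=1 offset=2
value=57 offset=8
value=1786 offset=20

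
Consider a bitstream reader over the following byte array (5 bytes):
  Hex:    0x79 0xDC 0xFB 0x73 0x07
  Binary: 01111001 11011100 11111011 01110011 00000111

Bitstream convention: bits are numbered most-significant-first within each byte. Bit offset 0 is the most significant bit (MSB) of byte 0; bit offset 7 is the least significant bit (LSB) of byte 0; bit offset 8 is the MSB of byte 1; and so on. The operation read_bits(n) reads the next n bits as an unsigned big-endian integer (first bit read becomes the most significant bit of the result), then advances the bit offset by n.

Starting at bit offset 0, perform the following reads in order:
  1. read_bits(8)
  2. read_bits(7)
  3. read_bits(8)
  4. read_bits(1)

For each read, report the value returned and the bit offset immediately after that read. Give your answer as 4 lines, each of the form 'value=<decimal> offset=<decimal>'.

Read 1: bits[0:8] width=8 -> value=121 (bin 01111001); offset now 8 = byte 1 bit 0; 32 bits remain
Read 2: bits[8:15] width=7 -> value=110 (bin 1101110); offset now 15 = byte 1 bit 7; 25 bits remain
Read 3: bits[15:23] width=8 -> value=125 (bin 01111101); offset now 23 = byte 2 bit 7; 17 bits remain
Read 4: bits[23:24] width=1 -> value=1 (bin 1); offset now 24 = byte 3 bit 0; 16 bits remain

Answer: value=121 offset=8
value=110 offset=15
value=125 offset=23
value=1 offset=24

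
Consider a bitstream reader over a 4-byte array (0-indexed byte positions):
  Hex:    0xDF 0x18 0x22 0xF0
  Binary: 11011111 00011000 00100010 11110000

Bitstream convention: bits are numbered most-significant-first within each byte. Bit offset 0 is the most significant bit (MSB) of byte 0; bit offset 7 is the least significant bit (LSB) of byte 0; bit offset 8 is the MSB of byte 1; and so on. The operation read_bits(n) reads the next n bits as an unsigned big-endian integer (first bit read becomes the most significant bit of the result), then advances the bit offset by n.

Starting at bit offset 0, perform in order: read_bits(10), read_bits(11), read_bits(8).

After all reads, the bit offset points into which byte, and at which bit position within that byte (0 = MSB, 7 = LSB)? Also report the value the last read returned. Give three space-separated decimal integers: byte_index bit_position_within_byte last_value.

Answer: 3 5 94

Derivation:
Read 1: bits[0:10] width=10 -> value=892 (bin 1101111100); offset now 10 = byte 1 bit 2; 22 bits remain
Read 2: bits[10:21] width=11 -> value=772 (bin 01100000100); offset now 21 = byte 2 bit 5; 11 bits remain
Read 3: bits[21:29] width=8 -> value=94 (bin 01011110); offset now 29 = byte 3 bit 5; 3 bits remain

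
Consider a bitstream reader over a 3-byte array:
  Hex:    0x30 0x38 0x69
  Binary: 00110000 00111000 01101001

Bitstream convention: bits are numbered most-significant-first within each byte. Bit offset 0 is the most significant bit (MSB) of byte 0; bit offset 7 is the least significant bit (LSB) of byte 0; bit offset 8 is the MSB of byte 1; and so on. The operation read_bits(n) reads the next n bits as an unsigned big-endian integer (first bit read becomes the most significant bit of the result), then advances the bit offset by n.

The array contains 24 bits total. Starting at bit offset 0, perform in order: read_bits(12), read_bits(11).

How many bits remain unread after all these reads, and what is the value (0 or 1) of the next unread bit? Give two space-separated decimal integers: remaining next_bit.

Read 1: bits[0:12] width=12 -> value=771 (bin 001100000011); offset now 12 = byte 1 bit 4; 12 bits remain
Read 2: bits[12:23] width=11 -> value=1076 (bin 10000110100); offset now 23 = byte 2 bit 7; 1 bits remain

Answer: 1 1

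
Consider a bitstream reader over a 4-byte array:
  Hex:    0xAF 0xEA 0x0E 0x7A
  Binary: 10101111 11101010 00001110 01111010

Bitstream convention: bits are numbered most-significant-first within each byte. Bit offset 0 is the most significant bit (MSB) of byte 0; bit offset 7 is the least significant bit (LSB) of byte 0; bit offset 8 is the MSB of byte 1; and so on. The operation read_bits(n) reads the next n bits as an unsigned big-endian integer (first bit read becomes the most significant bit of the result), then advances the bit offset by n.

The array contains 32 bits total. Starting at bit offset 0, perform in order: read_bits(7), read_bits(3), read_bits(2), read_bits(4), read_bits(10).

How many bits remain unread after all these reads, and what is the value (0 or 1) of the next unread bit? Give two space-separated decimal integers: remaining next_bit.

Answer: 6 1

Derivation:
Read 1: bits[0:7] width=7 -> value=87 (bin 1010111); offset now 7 = byte 0 bit 7; 25 bits remain
Read 2: bits[7:10] width=3 -> value=7 (bin 111); offset now 10 = byte 1 bit 2; 22 bits remain
Read 3: bits[10:12] width=2 -> value=2 (bin 10); offset now 12 = byte 1 bit 4; 20 bits remain
Read 4: bits[12:16] width=4 -> value=10 (bin 1010); offset now 16 = byte 2 bit 0; 16 bits remain
Read 5: bits[16:26] width=10 -> value=57 (bin 0000111001); offset now 26 = byte 3 bit 2; 6 bits remain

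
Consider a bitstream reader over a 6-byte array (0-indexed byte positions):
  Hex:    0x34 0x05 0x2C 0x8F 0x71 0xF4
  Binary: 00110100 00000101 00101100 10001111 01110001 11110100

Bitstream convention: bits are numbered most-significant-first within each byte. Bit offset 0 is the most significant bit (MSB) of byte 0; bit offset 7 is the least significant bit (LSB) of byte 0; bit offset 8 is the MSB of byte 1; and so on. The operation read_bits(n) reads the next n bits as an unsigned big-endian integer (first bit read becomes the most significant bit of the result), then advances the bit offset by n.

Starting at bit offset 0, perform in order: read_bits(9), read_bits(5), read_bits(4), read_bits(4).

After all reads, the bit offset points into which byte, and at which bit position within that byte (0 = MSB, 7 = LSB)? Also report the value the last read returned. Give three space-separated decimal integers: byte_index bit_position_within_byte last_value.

Answer: 2 6 11

Derivation:
Read 1: bits[0:9] width=9 -> value=104 (bin 001101000); offset now 9 = byte 1 bit 1; 39 bits remain
Read 2: bits[9:14] width=5 -> value=1 (bin 00001); offset now 14 = byte 1 bit 6; 34 bits remain
Read 3: bits[14:18] width=4 -> value=4 (bin 0100); offset now 18 = byte 2 bit 2; 30 bits remain
Read 4: bits[18:22] width=4 -> value=11 (bin 1011); offset now 22 = byte 2 bit 6; 26 bits remain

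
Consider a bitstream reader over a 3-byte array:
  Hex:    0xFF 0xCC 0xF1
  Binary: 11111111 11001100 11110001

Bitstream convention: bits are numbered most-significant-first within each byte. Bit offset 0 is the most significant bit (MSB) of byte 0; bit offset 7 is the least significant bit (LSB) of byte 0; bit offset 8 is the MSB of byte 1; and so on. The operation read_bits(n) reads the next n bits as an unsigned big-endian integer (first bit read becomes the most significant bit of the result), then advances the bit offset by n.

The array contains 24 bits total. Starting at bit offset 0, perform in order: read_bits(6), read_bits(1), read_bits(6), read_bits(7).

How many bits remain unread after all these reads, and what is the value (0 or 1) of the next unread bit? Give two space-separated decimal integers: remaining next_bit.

Answer: 4 0

Derivation:
Read 1: bits[0:6] width=6 -> value=63 (bin 111111); offset now 6 = byte 0 bit 6; 18 bits remain
Read 2: bits[6:7] width=1 -> value=1 (bin 1); offset now 7 = byte 0 bit 7; 17 bits remain
Read 3: bits[7:13] width=6 -> value=57 (bin 111001); offset now 13 = byte 1 bit 5; 11 bits remain
Read 4: bits[13:20] width=7 -> value=79 (bin 1001111); offset now 20 = byte 2 bit 4; 4 bits remain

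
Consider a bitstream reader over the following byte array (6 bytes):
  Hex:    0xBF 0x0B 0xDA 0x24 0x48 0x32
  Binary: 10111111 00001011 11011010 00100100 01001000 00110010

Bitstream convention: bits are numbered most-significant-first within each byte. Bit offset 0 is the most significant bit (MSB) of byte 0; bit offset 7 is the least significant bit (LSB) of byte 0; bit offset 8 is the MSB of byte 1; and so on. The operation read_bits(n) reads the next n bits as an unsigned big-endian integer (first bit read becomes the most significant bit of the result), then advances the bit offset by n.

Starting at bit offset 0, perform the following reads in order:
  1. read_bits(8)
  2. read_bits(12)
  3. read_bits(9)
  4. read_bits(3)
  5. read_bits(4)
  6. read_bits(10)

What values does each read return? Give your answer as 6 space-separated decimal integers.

Read 1: bits[0:8] width=8 -> value=191 (bin 10111111); offset now 8 = byte 1 bit 0; 40 bits remain
Read 2: bits[8:20] width=12 -> value=189 (bin 000010111101); offset now 20 = byte 2 bit 4; 28 bits remain
Read 3: bits[20:29] width=9 -> value=324 (bin 101000100); offset now 29 = byte 3 bit 5; 19 bits remain
Read 4: bits[29:32] width=3 -> value=4 (bin 100); offset now 32 = byte 4 bit 0; 16 bits remain
Read 5: bits[32:36] width=4 -> value=4 (bin 0100); offset now 36 = byte 4 bit 4; 12 bits remain
Read 6: bits[36:46] width=10 -> value=524 (bin 1000001100); offset now 46 = byte 5 bit 6; 2 bits remain

Answer: 191 189 324 4 4 524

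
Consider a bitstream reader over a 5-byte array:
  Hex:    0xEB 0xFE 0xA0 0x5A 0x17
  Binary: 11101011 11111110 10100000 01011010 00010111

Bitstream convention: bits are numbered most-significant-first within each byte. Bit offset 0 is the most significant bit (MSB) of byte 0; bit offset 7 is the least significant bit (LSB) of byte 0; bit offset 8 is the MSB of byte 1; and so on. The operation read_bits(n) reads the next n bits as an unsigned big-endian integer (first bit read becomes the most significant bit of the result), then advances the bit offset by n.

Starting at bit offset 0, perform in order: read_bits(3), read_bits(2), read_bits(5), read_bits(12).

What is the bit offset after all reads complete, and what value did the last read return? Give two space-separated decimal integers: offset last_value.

Answer: 22 4008

Derivation:
Read 1: bits[0:3] width=3 -> value=7 (bin 111); offset now 3 = byte 0 bit 3; 37 bits remain
Read 2: bits[3:5] width=2 -> value=1 (bin 01); offset now 5 = byte 0 bit 5; 35 bits remain
Read 3: bits[5:10] width=5 -> value=15 (bin 01111); offset now 10 = byte 1 bit 2; 30 bits remain
Read 4: bits[10:22] width=12 -> value=4008 (bin 111110101000); offset now 22 = byte 2 bit 6; 18 bits remain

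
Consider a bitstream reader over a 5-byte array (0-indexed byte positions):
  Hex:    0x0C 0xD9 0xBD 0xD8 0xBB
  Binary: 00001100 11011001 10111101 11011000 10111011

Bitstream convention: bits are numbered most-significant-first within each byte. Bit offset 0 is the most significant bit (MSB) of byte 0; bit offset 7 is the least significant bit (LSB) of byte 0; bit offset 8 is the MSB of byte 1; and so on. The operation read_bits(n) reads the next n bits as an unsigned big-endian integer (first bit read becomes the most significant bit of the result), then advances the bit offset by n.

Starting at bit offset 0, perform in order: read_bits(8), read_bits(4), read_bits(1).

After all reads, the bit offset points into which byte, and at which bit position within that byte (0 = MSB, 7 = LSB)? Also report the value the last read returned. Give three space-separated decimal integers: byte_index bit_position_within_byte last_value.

Read 1: bits[0:8] width=8 -> value=12 (bin 00001100); offset now 8 = byte 1 bit 0; 32 bits remain
Read 2: bits[8:12] width=4 -> value=13 (bin 1101); offset now 12 = byte 1 bit 4; 28 bits remain
Read 3: bits[12:13] width=1 -> value=1 (bin 1); offset now 13 = byte 1 bit 5; 27 bits remain

Answer: 1 5 1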